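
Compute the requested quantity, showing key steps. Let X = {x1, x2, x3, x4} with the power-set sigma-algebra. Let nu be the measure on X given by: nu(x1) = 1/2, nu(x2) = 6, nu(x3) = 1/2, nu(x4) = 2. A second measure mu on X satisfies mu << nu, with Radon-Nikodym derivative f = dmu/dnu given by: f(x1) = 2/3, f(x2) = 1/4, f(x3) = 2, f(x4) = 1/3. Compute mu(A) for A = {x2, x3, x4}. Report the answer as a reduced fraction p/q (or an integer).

By the defining property of the Radon-Nikodym derivative, for every measurable set A,
  mu(A) = integral_A f dnu.
Since nu is a discrete measure concentrated on the atoms of X, the integral over A reduces to the sum
  mu(A) = sum_{x in A} f(x) * nu({x}).
Computing each term:
  x2: f(x2) * nu(x2) = 1/4 * 6 = 3/2.
  x3: f(x3) * nu(x3) = 2 * 1/2 = 1.
  x4: f(x4) * nu(x4) = 1/3 * 2 = 2/3.
Summing: mu(A) = 3/2 + 1 + 2/3 = 19/6.

19/6


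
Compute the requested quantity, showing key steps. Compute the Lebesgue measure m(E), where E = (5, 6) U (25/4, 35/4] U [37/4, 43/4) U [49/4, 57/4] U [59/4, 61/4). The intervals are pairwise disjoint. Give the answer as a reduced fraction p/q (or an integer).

For pairwise disjoint intervals, m(union_i I_i) = sum_i m(I_i),
and m is invariant under swapping open/closed endpoints (single points have measure 0).
So m(E) = sum_i (b_i - a_i).
  I_1 has length 6 - 5 = 1.
  I_2 has length 35/4 - 25/4 = 5/2.
  I_3 has length 43/4 - 37/4 = 3/2.
  I_4 has length 57/4 - 49/4 = 2.
  I_5 has length 61/4 - 59/4 = 1/2.
Summing:
  m(E) = 1 + 5/2 + 3/2 + 2 + 1/2 = 15/2.

15/2


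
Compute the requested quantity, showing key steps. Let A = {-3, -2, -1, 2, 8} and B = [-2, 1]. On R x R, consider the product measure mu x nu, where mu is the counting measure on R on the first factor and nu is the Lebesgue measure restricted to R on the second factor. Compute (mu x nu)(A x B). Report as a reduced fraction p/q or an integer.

For a measurable rectangle A x B, the product measure satisfies
  (mu x nu)(A x B) = mu(A) * nu(B).
  mu(A) = 5.
  nu(B) = 3.
  (mu x nu)(A x B) = 5 * 3 = 15.

15


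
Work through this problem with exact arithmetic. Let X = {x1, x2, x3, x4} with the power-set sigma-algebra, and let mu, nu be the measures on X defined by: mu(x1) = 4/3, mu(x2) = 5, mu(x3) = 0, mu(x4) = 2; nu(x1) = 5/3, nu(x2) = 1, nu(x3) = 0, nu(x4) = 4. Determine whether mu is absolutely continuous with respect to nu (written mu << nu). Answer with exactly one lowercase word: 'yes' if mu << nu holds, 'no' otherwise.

mu << nu means: every nu-null measurable set is also mu-null; equivalently, for every atom x, if nu({x}) = 0 then mu({x}) = 0.
Checking each atom:
  x1: nu = 5/3 > 0 -> no constraint.
  x2: nu = 1 > 0 -> no constraint.
  x3: nu = 0, mu = 0 -> consistent with mu << nu.
  x4: nu = 4 > 0 -> no constraint.
No atom violates the condition. Therefore mu << nu.

yes


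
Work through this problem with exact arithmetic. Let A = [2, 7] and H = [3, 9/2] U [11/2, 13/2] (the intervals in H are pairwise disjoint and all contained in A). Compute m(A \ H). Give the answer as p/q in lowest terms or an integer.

The ambient interval has length m(A) = 7 - 2 = 5.
Since the holes are disjoint and sit inside A, by finite additivity
  m(H) = sum_i (b_i - a_i), and m(A \ H) = m(A) - m(H).
Computing the hole measures:
  m(H_1) = 9/2 - 3 = 3/2.
  m(H_2) = 13/2 - 11/2 = 1.
Summed: m(H) = 3/2 + 1 = 5/2.
So m(A \ H) = 5 - 5/2 = 5/2.

5/2


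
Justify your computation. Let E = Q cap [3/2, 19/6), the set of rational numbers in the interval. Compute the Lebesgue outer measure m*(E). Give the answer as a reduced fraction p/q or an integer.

E = Q cap [3/2, 19/6) is a subset of Q, which is countable. Enumerate Q = {q_1, q_2, ...}; for any eps > 0, cover q_k by the open interval (q_k - eps/2^(k+1), q_k + eps/2^(k+1)), of length eps/2^k. The total cover length is sum_{k>=1} eps/2^k = eps. Hence m*(E) <= m*(Q) <= eps for every eps > 0, and since outer measure is non-negative, m*(E) = 0.

0


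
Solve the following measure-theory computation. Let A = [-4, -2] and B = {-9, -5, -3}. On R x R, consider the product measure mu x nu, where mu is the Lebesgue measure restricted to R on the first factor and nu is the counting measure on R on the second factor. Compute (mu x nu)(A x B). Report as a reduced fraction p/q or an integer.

For a measurable rectangle A x B, the product measure satisfies
  (mu x nu)(A x B) = mu(A) * nu(B).
  mu(A) = 2.
  nu(B) = 3.
  (mu x nu)(A x B) = 2 * 3 = 6.

6


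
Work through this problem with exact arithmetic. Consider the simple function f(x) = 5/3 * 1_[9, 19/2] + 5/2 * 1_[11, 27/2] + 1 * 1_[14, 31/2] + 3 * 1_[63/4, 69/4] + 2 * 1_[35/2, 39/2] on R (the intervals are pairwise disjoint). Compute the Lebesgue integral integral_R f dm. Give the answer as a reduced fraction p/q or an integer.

For a simple function f = sum_i c_i * 1_{A_i} with disjoint A_i,
  integral f dm = sum_i c_i * m(A_i).
Lengths of the A_i:
  m(A_1) = 19/2 - 9 = 1/2.
  m(A_2) = 27/2 - 11 = 5/2.
  m(A_3) = 31/2 - 14 = 3/2.
  m(A_4) = 69/4 - 63/4 = 3/2.
  m(A_5) = 39/2 - 35/2 = 2.
Contributions c_i * m(A_i):
  (5/3) * (1/2) = 5/6.
  (5/2) * (5/2) = 25/4.
  (1) * (3/2) = 3/2.
  (3) * (3/2) = 9/2.
  (2) * (2) = 4.
Total: 5/6 + 25/4 + 3/2 + 9/2 + 4 = 205/12.

205/12


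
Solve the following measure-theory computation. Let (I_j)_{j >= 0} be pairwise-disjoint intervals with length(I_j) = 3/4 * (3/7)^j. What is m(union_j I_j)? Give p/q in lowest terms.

By countable additivity of the Lebesgue measure on pairwise disjoint measurable sets,
  m(union_{j >= 0} I_j) = sum_{j >= 0} m(I_j) = sum_{j >= 0} a * r^j,
  with a = 3/4 and r = 3/7.
Since 0 < r = 3/7 < 1, the geometric series converges:
  sum_{j >= 0} a * r^j = a / (1 - r).
  = 3/4 / (1 - 3/7)
  = 3/4 / (4/7)
  = 21/16.

21/16


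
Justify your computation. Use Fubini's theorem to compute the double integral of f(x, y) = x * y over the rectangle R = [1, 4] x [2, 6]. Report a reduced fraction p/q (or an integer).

f(x, y) is a tensor product of a function of x and a function of y, and both factors are bounded continuous (hence Lebesgue integrable) on the rectangle, so Fubini's theorem applies:
  integral_R f d(m x m) = (integral_a1^b1 x dx) * (integral_a2^b2 y dy).
Inner integral in x: integral_{1}^{4} x dx = (4^2 - 1^2)/2
  = 15/2.
Inner integral in y: integral_{2}^{6} y dy = (6^2 - 2^2)/2
  = 16.
Product: (15/2) * (16) = 120.

120


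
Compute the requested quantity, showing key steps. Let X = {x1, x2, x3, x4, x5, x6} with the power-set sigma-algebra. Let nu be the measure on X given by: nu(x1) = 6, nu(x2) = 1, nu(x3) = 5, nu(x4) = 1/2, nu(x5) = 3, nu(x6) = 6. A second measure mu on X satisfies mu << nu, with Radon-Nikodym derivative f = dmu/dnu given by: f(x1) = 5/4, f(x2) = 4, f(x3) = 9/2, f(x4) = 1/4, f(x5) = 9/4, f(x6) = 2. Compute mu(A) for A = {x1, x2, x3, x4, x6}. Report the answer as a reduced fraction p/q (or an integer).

By the defining property of the Radon-Nikodym derivative, for every measurable set A,
  mu(A) = integral_A f dnu.
Since nu is a discrete measure concentrated on the atoms of X, the integral over A reduces to the sum
  mu(A) = sum_{x in A} f(x) * nu({x}).
Computing each term:
  x1: f(x1) * nu(x1) = 5/4 * 6 = 15/2.
  x2: f(x2) * nu(x2) = 4 * 1 = 4.
  x3: f(x3) * nu(x3) = 9/2 * 5 = 45/2.
  x4: f(x4) * nu(x4) = 1/4 * 1/2 = 1/8.
  x6: f(x6) * nu(x6) = 2 * 6 = 12.
Summing: mu(A) = 15/2 + 4 + 45/2 + 1/8 + 12 = 369/8.

369/8


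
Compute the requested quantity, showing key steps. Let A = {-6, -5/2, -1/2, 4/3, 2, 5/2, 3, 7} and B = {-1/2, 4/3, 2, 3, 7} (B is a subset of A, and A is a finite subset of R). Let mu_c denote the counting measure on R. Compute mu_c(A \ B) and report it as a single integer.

Counting measure assigns mu_c(E) = |E| (number of elements) when E is finite. For B subset A, A \ B is the set of elements of A not in B, so |A \ B| = |A| - |B|.
|A| = 8, |B| = 5, so mu_c(A \ B) = 8 - 5 = 3.

3


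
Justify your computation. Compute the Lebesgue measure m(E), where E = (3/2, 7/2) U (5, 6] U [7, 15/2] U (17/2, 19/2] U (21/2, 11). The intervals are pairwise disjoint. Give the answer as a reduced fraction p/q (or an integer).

For pairwise disjoint intervals, m(union_i I_i) = sum_i m(I_i),
and m is invariant under swapping open/closed endpoints (single points have measure 0).
So m(E) = sum_i (b_i - a_i).
  I_1 has length 7/2 - 3/2 = 2.
  I_2 has length 6 - 5 = 1.
  I_3 has length 15/2 - 7 = 1/2.
  I_4 has length 19/2 - 17/2 = 1.
  I_5 has length 11 - 21/2 = 1/2.
Summing:
  m(E) = 2 + 1 + 1/2 + 1 + 1/2 = 5.

5


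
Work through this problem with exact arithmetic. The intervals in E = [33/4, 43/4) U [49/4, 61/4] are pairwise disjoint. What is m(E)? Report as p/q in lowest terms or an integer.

For pairwise disjoint intervals, m(union_i I_i) = sum_i m(I_i),
and m is invariant under swapping open/closed endpoints (single points have measure 0).
So m(E) = sum_i (b_i - a_i).
  I_1 has length 43/4 - 33/4 = 5/2.
  I_2 has length 61/4 - 49/4 = 3.
Summing:
  m(E) = 5/2 + 3 = 11/2.

11/2


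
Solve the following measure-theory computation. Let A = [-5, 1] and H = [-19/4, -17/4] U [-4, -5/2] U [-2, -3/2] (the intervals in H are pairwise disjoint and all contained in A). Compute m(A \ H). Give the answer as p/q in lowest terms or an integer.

The ambient interval has length m(A) = 1 - (-5) = 6.
Since the holes are disjoint and sit inside A, by finite additivity
  m(H) = sum_i (b_i - a_i), and m(A \ H) = m(A) - m(H).
Computing the hole measures:
  m(H_1) = -17/4 - (-19/4) = 1/2.
  m(H_2) = -5/2 - (-4) = 3/2.
  m(H_3) = -3/2 - (-2) = 1/2.
Summed: m(H) = 1/2 + 3/2 + 1/2 = 5/2.
So m(A \ H) = 6 - 5/2 = 7/2.

7/2


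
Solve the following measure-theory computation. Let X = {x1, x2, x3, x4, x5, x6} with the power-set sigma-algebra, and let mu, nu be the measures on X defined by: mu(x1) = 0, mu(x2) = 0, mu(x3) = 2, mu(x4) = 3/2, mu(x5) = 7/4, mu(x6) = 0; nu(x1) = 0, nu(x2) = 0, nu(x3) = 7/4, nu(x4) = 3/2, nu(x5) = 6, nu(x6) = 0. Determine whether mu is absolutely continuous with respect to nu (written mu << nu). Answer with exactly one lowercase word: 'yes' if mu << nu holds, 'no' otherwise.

mu << nu means: every nu-null measurable set is also mu-null; equivalently, for every atom x, if nu({x}) = 0 then mu({x}) = 0.
Checking each atom:
  x1: nu = 0, mu = 0 -> consistent with mu << nu.
  x2: nu = 0, mu = 0 -> consistent with mu << nu.
  x3: nu = 7/4 > 0 -> no constraint.
  x4: nu = 3/2 > 0 -> no constraint.
  x5: nu = 6 > 0 -> no constraint.
  x6: nu = 0, mu = 0 -> consistent with mu << nu.
No atom violates the condition. Therefore mu << nu.

yes


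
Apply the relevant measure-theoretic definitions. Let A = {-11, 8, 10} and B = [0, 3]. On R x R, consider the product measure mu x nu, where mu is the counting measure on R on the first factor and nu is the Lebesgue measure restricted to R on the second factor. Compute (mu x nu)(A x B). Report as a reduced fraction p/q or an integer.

For a measurable rectangle A x B, the product measure satisfies
  (mu x nu)(A x B) = mu(A) * nu(B).
  mu(A) = 3.
  nu(B) = 3.
  (mu x nu)(A x B) = 3 * 3 = 9.

9


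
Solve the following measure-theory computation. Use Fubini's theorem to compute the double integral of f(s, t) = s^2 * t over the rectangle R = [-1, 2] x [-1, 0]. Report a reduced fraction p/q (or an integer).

f(s, t) is a tensor product of a function of s and a function of t, and both factors are bounded continuous (hence Lebesgue integrable) on the rectangle, so Fubini's theorem applies:
  integral_R f d(m x m) = (integral_a1^b1 s^2 ds) * (integral_a2^b2 t dt).
Inner integral in s: integral_{-1}^{2} s^2 ds = (2^3 - (-1)^3)/3
  = 3.
Inner integral in t: integral_{-1}^{0} t dt = (0^2 - (-1)^2)/2
  = -1/2.
Product: (3) * (-1/2) = -3/2.

-3/2


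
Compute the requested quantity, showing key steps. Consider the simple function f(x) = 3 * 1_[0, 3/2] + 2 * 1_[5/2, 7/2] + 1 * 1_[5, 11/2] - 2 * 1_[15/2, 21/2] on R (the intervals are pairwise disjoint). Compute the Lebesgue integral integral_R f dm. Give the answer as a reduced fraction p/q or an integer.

For a simple function f = sum_i c_i * 1_{A_i} with disjoint A_i,
  integral f dm = sum_i c_i * m(A_i).
Lengths of the A_i:
  m(A_1) = 3/2 - 0 = 3/2.
  m(A_2) = 7/2 - 5/2 = 1.
  m(A_3) = 11/2 - 5 = 1/2.
  m(A_4) = 21/2 - 15/2 = 3.
Contributions c_i * m(A_i):
  (3) * (3/2) = 9/2.
  (2) * (1) = 2.
  (1) * (1/2) = 1/2.
  (-2) * (3) = -6.
Total: 9/2 + 2 + 1/2 - 6 = 1.

1


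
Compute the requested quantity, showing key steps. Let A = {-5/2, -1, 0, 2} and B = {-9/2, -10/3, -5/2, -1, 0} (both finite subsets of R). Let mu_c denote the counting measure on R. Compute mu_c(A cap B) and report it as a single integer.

Counting measure on a finite set equals cardinality. mu_c(A cap B) = |A cap B| (elements appearing in both).
Enumerating the elements of A that also lie in B gives 3 element(s).
So mu_c(A cap B) = 3.

3


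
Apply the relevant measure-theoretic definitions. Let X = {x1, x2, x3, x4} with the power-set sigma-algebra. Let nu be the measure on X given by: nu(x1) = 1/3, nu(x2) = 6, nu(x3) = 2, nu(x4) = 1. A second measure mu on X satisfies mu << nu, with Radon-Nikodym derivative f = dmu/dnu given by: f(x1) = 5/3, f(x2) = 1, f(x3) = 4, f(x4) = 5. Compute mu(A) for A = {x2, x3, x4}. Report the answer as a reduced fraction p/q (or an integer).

By the defining property of the Radon-Nikodym derivative, for every measurable set A,
  mu(A) = integral_A f dnu.
Since nu is a discrete measure concentrated on the atoms of X, the integral over A reduces to the sum
  mu(A) = sum_{x in A} f(x) * nu({x}).
Computing each term:
  x2: f(x2) * nu(x2) = 1 * 6 = 6.
  x3: f(x3) * nu(x3) = 4 * 2 = 8.
  x4: f(x4) * nu(x4) = 5 * 1 = 5.
Summing: mu(A) = 6 + 8 + 5 = 19.

19


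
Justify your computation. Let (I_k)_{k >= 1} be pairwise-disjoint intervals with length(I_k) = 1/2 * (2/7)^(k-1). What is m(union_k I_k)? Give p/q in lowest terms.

By countable additivity of the Lebesgue measure on pairwise disjoint measurable sets,
  m(union_{k >= 1} I_k) = sum_{k >= 1} m(I_k) = sum_{k >= 1} a * r^(k-1),
  with a = 1/2 and r = 2/7.
Since 0 < r = 2/7 < 1, the geometric series converges:
  sum_{k >= 1} a * r^(k-1) = a / (1 - r).
  = 1/2 / (1 - 2/7)
  = 1/2 / (5/7)
  = 7/10.

7/10


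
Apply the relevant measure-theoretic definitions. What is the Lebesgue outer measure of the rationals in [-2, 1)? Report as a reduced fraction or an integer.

Q cap [-2, 1) is countable; list its elements as q_1, q_2, ... . Fix eps > 0 and cover the k-th point by an interval of length eps * 2^(-k). The cover has total length eps * sum_{k>=1} 2^(-k) = eps, so by definition of outer measure m*(Q cap [-2, 1)) <= eps. Since eps was arbitrary and m* >= 0, the outer measure is 0.

0


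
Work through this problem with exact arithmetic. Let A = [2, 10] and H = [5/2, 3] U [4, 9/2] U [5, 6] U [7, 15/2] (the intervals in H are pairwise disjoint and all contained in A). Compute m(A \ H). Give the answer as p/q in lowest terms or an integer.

The ambient interval has length m(A) = 10 - 2 = 8.
Since the holes are disjoint and sit inside A, by finite additivity
  m(H) = sum_i (b_i - a_i), and m(A \ H) = m(A) - m(H).
Computing the hole measures:
  m(H_1) = 3 - 5/2 = 1/2.
  m(H_2) = 9/2 - 4 = 1/2.
  m(H_3) = 6 - 5 = 1.
  m(H_4) = 15/2 - 7 = 1/2.
Summed: m(H) = 1/2 + 1/2 + 1 + 1/2 = 5/2.
So m(A \ H) = 8 - 5/2 = 11/2.

11/2


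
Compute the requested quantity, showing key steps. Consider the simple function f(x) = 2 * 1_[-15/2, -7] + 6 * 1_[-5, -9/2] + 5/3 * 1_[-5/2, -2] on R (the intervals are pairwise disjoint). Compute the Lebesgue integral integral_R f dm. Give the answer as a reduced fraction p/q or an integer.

For a simple function f = sum_i c_i * 1_{A_i} with disjoint A_i,
  integral f dm = sum_i c_i * m(A_i).
Lengths of the A_i:
  m(A_1) = -7 - (-15/2) = 1/2.
  m(A_2) = -9/2 - (-5) = 1/2.
  m(A_3) = -2 - (-5/2) = 1/2.
Contributions c_i * m(A_i):
  (2) * (1/2) = 1.
  (6) * (1/2) = 3.
  (5/3) * (1/2) = 5/6.
Total: 1 + 3 + 5/6 = 29/6.

29/6


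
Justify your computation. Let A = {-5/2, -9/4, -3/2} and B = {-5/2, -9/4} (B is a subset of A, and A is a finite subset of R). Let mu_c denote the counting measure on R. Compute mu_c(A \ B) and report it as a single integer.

Counting measure assigns mu_c(E) = |E| (number of elements) when E is finite. For B subset A, A \ B is the set of elements of A not in B, so |A \ B| = |A| - |B|.
|A| = 3, |B| = 2, so mu_c(A \ B) = 3 - 2 = 1.

1


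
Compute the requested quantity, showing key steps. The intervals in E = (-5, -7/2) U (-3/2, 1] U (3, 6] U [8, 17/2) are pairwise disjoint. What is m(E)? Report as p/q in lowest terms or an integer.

For pairwise disjoint intervals, m(union_i I_i) = sum_i m(I_i),
and m is invariant under swapping open/closed endpoints (single points have measure 0).
So m(E) = sum_i (b_i - a_i).
  I_1 has length -7/2 - (-5) = 3/2.
  I_2 has length 1 - (-3/2) = 5/2.
  I_3 has length 6 - 3 = 3.
  I_4 has length 17/2 - 8 = 1/2.
Summing:
  m(E) = 3/2 + 5/2 + 3 + 1/2 = 15/2.

15/2


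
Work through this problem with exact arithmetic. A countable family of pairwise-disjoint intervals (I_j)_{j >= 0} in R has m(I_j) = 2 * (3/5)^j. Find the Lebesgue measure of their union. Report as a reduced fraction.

By countable additivity of the Lebesgue measure on pairwise disjoint measurable sets,
  m(union_{j >= 0} I_j) = sum_{j >= 0} m(I_j) = sum_{j >= 0} a * r^j,
  with a = 2 and r = 3/5.
Since 0 < r = 3/5 < 1, the geometric series converges:
  sum_{j >= 0} a * r^j = a / (1 - r).
  = 2 / (1 - 3/5)
  = 2 / (2/5)
  = 5.

5


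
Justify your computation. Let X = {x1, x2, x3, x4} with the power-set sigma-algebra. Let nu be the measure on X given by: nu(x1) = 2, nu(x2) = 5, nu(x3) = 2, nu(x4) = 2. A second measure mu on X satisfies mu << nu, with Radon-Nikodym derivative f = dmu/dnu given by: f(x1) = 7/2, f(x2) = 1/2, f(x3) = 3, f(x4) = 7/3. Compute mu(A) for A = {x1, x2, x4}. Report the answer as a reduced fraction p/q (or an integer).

By the defining property of the Radon-Nikodym derivative, for every measurable set A,
  mu(A) = integral_A f dnu.
Since nu is a discrete measure concentrated on the atoms of X, the integral over A reduces to the sum
  mu(A) = sum_{x in A} f(x) * nu({x}).
Computing each term:
  x1: f(x1) * nu(x1) = 7/2 * 2 = 7.
  x2: f(x2) * nu(x2) = 1/2 * 5 = 5/2.
  x4: f(x4) * nu(x4) = 7/3 * 2 = 14/3.
Summing: mu(A) = 7 + 5/2 + 14/3 = 85/6.

85/6


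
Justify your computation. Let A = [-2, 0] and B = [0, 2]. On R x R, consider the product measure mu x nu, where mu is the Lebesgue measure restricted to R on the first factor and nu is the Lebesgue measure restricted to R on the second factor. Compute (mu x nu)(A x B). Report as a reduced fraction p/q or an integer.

For a measurable rectangle A x B, the product measure satisfies
  (mu x nu)(A x B) = mu(A) * nu(B).
  mu(A) = 2.
  nu(B) = 2.
  (mu x nu)(A x B) = 2 * 2 = 4.

4


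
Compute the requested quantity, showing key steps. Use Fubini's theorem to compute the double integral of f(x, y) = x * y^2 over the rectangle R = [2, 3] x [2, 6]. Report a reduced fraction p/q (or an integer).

f(x, y) is a tensor product of a function of x and a function of y, and both factors are bounded continuous (hence Lebesgue integrable) on the rectangle, so Fubini's theorem applies:
  integral_R f d(m x m) = (integral_a1^b1 x dx) * (integral_a2^b2 y^2 dy).
Inner integral in x: integral_{2}^{3} x dx = (3^2 - 2^2)/2
  = 5/2.
Inner integral in y: integral_{2}^{6} y^2 dy = (6^3 - 2^3)/3
  = 208/3.
Product: (5/2) * (208/3) = 520/3.

520/3


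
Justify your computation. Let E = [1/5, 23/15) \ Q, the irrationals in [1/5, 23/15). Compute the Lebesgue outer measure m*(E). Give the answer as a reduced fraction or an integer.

The interval I = [1/5, 23/15) has m(I) = 23/15 - 1/5 = 4/3 (endpoints are measure-zero, so open/closed/half-open agree). Write I = (I cap Q) u (I \ Q). The rationals in I are countable, so m*(I cap Q) = 0 (cover each rational by intervals whose total length is arbitrarily small). By countable subadditivity m*(I) <= m*(I cap Q) + m*(I \ Q), hence m*(I \ Q) >= m(I) = 4/3. The reverse inequality m*(I \ Q) <= m*(I) = 4/3 is trivial since (I \ Q) is a subset of I. Therefore m*(I \ Q) = 4/3.

4/3


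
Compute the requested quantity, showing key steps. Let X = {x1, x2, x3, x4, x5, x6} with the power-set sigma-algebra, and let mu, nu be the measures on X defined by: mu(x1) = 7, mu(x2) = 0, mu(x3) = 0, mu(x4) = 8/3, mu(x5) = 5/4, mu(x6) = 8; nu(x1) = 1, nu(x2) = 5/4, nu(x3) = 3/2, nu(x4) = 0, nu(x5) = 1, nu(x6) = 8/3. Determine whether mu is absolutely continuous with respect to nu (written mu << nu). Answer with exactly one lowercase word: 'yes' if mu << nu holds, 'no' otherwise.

mu << nu means: every nu-null measurable set is also mu-null; equivalently, for every atom x, if nu({x}) = 0 then mu({x}) = 0.
Checking each atom:
  x1: nu = 1 > 0 -> no constraint.
  x2: nu = 5/4 > 0 -> no constraint.
  x3: nu = 3/2 > 0 -> no constraint.
  x4: nu = 0, mu = 8/3 > 0 -> violates mu << nu.
  x5: nu = 1 > 0 -> no constraint.
  x6: nu = 8/3 > 0 -> no constraint.
The atom(s) x4 violate the condition (nu = 0 but mu > 0). Therefore mu is NOT absolutely continuous w.r.t. nu.

no


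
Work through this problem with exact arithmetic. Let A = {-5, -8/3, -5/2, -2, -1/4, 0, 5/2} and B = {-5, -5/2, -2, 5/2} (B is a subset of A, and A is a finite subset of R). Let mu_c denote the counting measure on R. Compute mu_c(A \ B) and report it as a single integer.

Counting measure assigns mu_c(E) = |E| (number of elements) when E is finite. For B subset A, A \ B is the set of elements of A not in B, so |A \ B| = |A| - |B|.
|A| = 7, |B| = 4, so mu_c(A \ B) = 7 - 4 = 3.

3


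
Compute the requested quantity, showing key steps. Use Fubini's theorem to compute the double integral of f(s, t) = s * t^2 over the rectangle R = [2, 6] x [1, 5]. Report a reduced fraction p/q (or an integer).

f(s, t) is a tensor product of a function of s and a function of t, and both factors are bounded continuous (hence Lebesgue integrable) on the rectangle, so Fubini's theorem applies:
  integral_R f d(m x m) = (integral_a1^b1 s ds) * (integral_a2^b2 t^2 dt).
Inner integral in s: integral_{2}^{6} s ds = (6^2 - 2^2)/2
  = 16.
Inner integral in t: integral_{1}^{5} t^2 dt = (5^3 - 1^3)/3
  = 124/3.
Product: (16) * (124/3) = 1984/3.

1984/3


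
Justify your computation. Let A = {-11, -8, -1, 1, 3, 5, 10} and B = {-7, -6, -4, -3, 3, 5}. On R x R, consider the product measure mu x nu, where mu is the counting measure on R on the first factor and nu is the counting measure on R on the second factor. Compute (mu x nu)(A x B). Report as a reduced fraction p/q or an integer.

For a measurable rectangle A x B, the product measure satisfies
  (mu x nu)(A x B) = mu(A) * nu(B).
  mu(A) = 7.
  nu(B) = 6.
  (mu x nu)(A x B) = 7 * 6 = 42.

42


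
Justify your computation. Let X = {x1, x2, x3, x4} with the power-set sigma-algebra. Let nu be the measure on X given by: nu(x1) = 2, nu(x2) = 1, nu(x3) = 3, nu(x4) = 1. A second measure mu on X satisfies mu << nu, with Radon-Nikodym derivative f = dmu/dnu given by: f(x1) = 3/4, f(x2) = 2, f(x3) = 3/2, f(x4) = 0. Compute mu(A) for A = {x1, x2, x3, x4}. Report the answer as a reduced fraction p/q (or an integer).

By the defining property of the Radon-Nikodym derivative, for every measurable set A,
  mu(A) = integral_A f dnu.
Since nu is a discrete measure concentrated on the atoms of X, the integral over A reduces to the sum
  mu(A) = sum_{x in A} f(x) * nu({x}).
Computing each term:
  x1: f(x1) * nu(x1) = 3/4 * 2 = 3/2.
  x2: f(x2) * nu(x2) = 2 * 1 = 2.
  x3: f(x3) * nu(x3) = 3/2 * 3 = 9/2.
  x4: f(x4) * nu(x4) = 0 * 1 = 0.
Summing: mu(A) = 3/2 + 2 + 9/2 + 0 = 8.

8


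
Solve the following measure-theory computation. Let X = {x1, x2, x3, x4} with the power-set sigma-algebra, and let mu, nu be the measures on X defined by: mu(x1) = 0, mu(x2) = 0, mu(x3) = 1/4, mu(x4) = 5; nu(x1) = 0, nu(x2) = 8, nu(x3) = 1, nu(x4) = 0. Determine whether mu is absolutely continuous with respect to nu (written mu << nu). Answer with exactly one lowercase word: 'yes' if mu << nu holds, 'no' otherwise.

mu << nu means: every nu-null measurable set is also mu-null; equivalently, for every atom x, if nu({x}) = 0 then mu({x}) = 0.
Checking each atom:
  x1: nu = 0, mu = 0 -> consistent with mu << nu.
  x2: nu = 8 > 0 -> no constraint.
  x3: nu = 1 > 0 -> no constraint.
  x4: nu = 0, mu = 5 > 0 -> violates mu << nu.
The atom(s) x4 violate the condition (nu = 0 but mu > 0). Therefore mu is NOT absolutely continuous w.r.t. nu.

no


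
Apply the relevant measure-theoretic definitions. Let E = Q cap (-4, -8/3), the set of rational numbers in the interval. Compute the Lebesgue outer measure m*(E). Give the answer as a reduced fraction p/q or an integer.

Q cap (-4, -8/3) is countable; list its elements as q_1, q_2, ... . Fix eps > 0 and cover the k-th point by an interval of length eps * 2^(-k). The cover has total length eps * sum_{k>=1} 2^(-k) = eps, so by definition of outer measure m*(Q cap (-4, -8/3)) <= eps. Since eps was arbitrary and m* >= 0, the outer measure is 0.

0


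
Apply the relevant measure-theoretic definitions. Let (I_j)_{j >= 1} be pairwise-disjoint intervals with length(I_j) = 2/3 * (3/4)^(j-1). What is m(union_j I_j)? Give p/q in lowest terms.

By countable additivity of the Lebesgue measure on pairwise disjoint measurable sets,
  m(union_{j >= 1} I_j) = sum_{j >= 1} m(I_j) = sum_{j >= 1} a * r^(j-1),
  with a = 2/3 and r = 3/4.
Since 0 < r = 3/4 < 1, the geometric series converges:
  sum_{j >= 1} a * r^(j-1) = a / (1 - r).
  = 2/3 / (1 - 3/4)
  = 2/3 / (1/4)
  = 8/3.

8/3


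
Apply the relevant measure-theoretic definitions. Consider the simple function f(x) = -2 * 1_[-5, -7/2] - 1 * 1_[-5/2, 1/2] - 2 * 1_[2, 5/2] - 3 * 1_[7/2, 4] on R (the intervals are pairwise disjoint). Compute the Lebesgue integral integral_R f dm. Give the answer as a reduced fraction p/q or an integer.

For a simple function f = sum_i c_i * 1_{A_i} with disjoint A_i,
  integral f dm = sum_i c_i * m(A_i).
Lengths of the A_i:
  m(A_1) = -7/2 - (-5) = 3/2.
  m(A_2) = 1/2 - (-5/2) = 3.
  m(A_3) = 5/2 - 2 = 1/2.
  m(A_4) = 4 - 7/2 = 1/2.
Contributions c_i * m(A_i):
  (-2) * (3/2) = -3.
  (-1) * (3) = -3.
  (-2) * (1/2) = -1.
  (-3) * (1/2) = -3/2.
Total: -3 - 3 - 1 - 3/2 = -17/2.

-17/2


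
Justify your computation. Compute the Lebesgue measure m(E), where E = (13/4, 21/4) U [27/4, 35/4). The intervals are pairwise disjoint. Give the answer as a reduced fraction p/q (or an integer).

For pairwise disjoint intervals, m(union_i I_i) = sum_i m(I_i),
and m is invariant under swapping open/closed endpoints (single points have measure 0).
So m(E) = sum_i (b_i - a_i).
  I_1 has length 21/4 - 13/4 = 2.
  I_2 has length 35/4 - 27/4 = 2.
Summing:
  m(E) = 2 + 2 = 4.

4


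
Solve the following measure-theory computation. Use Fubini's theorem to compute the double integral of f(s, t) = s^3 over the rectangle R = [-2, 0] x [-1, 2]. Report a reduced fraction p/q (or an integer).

f(s, t) is a tensor product of a function of s and a function of t, and both factors are bounded continuous (hence Lebesgue integrable) on the rectangle, so Fubini's theorem applies:
  integral_R f d(m x m) = (integral_a1^b1 s^3 ds) * (integral_a2^b2 1 dt).
Inner integral in s: integral_{-2}^{0} s^3 ds = (0^4 - (-2)^4)/4
  = -4.
Inner integral in t: integral_{-1}^{2} 1 dt = (2^1 - (-1)^1)/1
  = 3.
Product: (-4) * (3) = -12.

-12


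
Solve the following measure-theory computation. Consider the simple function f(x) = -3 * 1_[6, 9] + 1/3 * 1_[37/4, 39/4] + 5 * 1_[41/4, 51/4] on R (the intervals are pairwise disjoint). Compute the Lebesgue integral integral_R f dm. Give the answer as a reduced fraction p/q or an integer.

For a simple function f = sum_i c_i * 1_{A_i} with disjoint A_i,
  integral f dm = sum_i c_i * m(A_i).
Lengths of the A_i:
  m(A_1) = 9 - 6 = 3.
  m(A_2) = 39/4 - 37/4 = 1/2.
  m(A_3) = 51/4 - 41/4 = 5/2.
Contributions c_i * m(A_i):
  (-3) * (3) = -9.
  (1/3) * (1/2) = 1/6.
  (5) * (5/2) = 25/2.
Total: -9 + 1/6 + 25/2 = 11/3.

11/3


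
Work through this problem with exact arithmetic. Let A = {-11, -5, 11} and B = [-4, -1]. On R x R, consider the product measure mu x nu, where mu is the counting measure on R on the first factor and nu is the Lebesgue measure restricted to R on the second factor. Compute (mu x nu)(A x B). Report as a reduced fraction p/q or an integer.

For a measurable rectangle A x B, the product measure satisfies
  (mu x nu)(A x B) = mu(A) * nu(B).
  mu(A) = 3.
  nu(B) = 3.
  (mu x nu)(A x B) = 3 * 3 = 9.

9


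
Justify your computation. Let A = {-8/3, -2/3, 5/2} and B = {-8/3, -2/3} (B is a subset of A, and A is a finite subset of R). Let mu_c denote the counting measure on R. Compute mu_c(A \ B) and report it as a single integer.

Counting measure assigns mu_c(E) = |E| (number of elements) when E is finite. For B subset A, A \ B is the set of elements of A not in B, so |A \ B| = |A| - |B|.
|A| = 3, |B| = 2, so mu_c(A \ B) = 3 - 2 = 1.

1


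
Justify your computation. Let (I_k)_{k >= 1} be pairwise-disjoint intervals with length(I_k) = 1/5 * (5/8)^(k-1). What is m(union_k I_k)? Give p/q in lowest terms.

By countable additivity of the Lebesgue measure on pairwise disjoint measurable sets,
  m(union_{k >= 1} I_k) = sum_{k >= 1} m(I_k) = sum_{k >= 1} a * r^(k-1),
  with a = 1/5 and r = 5/8.
Since 0 < r = 5/8 < 1, the geometric series converges:
  sum_{k >= 1} a * r^(k-1) = a / (1 - r).
  = 1/5 / (1 - 5/8)
  = 1/5 / (3/8)
  = 8/15.

8/15


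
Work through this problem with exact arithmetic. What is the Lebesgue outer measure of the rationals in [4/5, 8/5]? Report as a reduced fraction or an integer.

E = Q cap [4/5, 8/5] is a subset of Q, which is countable. Enumerate Q = {q_1, q_2, ...}; for any eps > 0, cover q_k by the open interval (q_k - eps/2^(k+1), q_k + eps/2^(k+1)), of length eps/2^k. The total cover length is sum_{k>=1} eps/2^k = eps. Hence m*(E) <= m*(Q) <= eps for every eps > 0, and since outer measure is non-negative, m*(E) = 0.

0


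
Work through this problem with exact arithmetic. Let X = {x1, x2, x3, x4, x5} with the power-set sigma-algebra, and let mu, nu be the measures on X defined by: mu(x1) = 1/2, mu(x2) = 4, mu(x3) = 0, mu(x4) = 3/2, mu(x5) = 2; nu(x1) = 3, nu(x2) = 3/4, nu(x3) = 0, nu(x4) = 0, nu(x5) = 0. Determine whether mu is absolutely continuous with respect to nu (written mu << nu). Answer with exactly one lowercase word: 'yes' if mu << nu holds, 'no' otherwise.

mu << nu means: every nu-null measurable set is also mu-null; equivalently, for every atom x, if nu({x}) = 0 then mu({x}) = 0.
Checking each atom:
  x1: nu = 3 > 0 -> no constraint.
  x2: nu = 3/4 > 0 -> no constraint.
  x3: nu = 0, mu = 0 -> consistent with mu << nu.
  x4: nu = 0, mu = 3/2 > 0 -> violates mu << nu.
  x5: nu = 0, mu = 2 > 0 -> violates mu << nu.
The atom(s) x4, x5 violate the condition (nu = 0 but mu > 0). Therefore mu is NOT absolutely continuous w.r.t. nu.

no


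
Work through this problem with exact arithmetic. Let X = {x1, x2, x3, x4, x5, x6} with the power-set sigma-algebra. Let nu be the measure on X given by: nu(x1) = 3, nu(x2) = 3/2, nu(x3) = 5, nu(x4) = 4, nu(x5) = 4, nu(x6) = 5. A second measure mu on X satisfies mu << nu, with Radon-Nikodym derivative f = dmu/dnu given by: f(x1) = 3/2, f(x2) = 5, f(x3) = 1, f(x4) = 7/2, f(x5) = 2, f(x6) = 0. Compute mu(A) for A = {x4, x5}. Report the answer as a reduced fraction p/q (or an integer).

By the defining property of the Radon-Nikodym derivative, for every measurable set A,
  mu(A) = integral_A f dnu.
Since nu is a discrete measure concentrated on the atoms of X, the integral over A reduces to the sum
  mu(A) = sum_{x in A} f(x) * nu({x}).
Computing each term:
  x4: f(x4) * nu(x4) = 7/2 * 4 = 14.
  x5: f(x5) * nu(x5) = 2 * 4 = 8.
Summing: mu(A) = 14 + 8 = 22.

22


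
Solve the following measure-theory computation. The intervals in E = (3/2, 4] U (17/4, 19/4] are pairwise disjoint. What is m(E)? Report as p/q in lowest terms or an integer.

For pairwise disjoint intervals, m(union_i I_i) = sum_i m(I_i),
and m is invariant under swapping open/closed endpoints (single points have measure 0).
So m(E) = sum_i (b_i - a_i).
  I_1 has length 4 - 3/2 = 5/2.
  I_2 has length 19/4 - 17/4 = 1/2.
Summing:
  m(E) = 5/2 + 1/2 = 3.

3


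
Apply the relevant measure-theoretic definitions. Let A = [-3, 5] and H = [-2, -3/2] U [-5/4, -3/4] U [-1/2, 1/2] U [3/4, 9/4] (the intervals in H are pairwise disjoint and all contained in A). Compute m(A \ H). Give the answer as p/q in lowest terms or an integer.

The ambient interval has length m(A) = 5 - (-3) = 8.
Since the holes are disjoint and sit inside A, by finite additivity
  m(H) = sum_i (b_i - a_i), and m(A \ H) = m(A) - m(H).
Computing the hole measures:
  m(H_1) = -3/2 - (-2) = 1/2.
  m(H_2) = -3/4 - (-5/4) = 1/2.
  m(H_3) = 1/2 - (-1/2) = 1.
  m(H_4) = 9/4 - 3/4 = 3/2.
Summed: m(H) = 1/2 + 1/2 + 1 + 3/2 = 7/2.
So m(A \ H) = 8 - 7/2 = 9/2.

9/2


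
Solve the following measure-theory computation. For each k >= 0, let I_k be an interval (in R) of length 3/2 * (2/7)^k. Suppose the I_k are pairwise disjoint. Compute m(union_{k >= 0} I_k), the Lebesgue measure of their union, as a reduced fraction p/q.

By countable additivity of the Lebesgue measure on pairwise disjoint measurable sets,
  m(union_{k >= 0} I_k) = sum_{k >= 0} m(I_k) = sum_{k >= 0} a * r^k,
  with a = 3/2 and r = 2/7.
Since 0 < r = 2/7 < 1, the geometric series converges:
  sum_{k >= 0} a * r^k = a / (1 - r).
  = 3/2 / (1 - 2/7)
  = 3/2 / (5/7)
  = 21/10.

21/10


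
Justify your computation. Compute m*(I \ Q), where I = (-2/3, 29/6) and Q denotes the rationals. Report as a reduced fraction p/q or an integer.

The interval I = (-2/3, 29/6) has m(I) = 29/6 - (-2/3) = 11/2 (endpoints are measure-zero, so open/closed/half-open agree). Write I = (I cap Q) u (I \ Q). The rationals in I are countable, so m*(I cap Q) = 0 (cover each rational by intervals whose total length is arbitrarily small). By countable subadditivity m*(I) <= m*(I cap Q) + m*(I \ Q), hence m*(I \ Q) >= m(I) = 11/2. The reverse inequality m*(I \ Q) <= m*(I) = 11/2 is trivial since (I \ Q) is a subset of I. Therefore m*(I \ Q) = 11/2.

11/2


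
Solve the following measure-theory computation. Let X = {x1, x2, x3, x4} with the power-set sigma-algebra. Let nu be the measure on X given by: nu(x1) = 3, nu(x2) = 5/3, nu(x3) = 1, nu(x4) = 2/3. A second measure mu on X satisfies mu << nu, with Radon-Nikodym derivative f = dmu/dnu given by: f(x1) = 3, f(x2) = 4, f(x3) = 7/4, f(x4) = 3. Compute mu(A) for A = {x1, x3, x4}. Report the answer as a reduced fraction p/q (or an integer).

By the defining property of the Radon-Nikodym derivative, for every measurable set A,
  mu(A) = integral_A f dnu.
Since nu is a discrete measure concentrated on the atoms of X, the integral over A reduces to the sum
  mu(A) = sum_{x in A} f(x) * nu({x}).
Computing each term:
  x1: f(x1) * nu(x1) = 3 * 3 = 9.
  x3: f(x3) * nu(x3) = 7/4 * 1 = 7/4.
  x4: f(x4) * nu(x4) = 3 * 2/3 = 2.
Summing: mu(A) = 9 + 7/4 + 2 = 51/4.

51/4


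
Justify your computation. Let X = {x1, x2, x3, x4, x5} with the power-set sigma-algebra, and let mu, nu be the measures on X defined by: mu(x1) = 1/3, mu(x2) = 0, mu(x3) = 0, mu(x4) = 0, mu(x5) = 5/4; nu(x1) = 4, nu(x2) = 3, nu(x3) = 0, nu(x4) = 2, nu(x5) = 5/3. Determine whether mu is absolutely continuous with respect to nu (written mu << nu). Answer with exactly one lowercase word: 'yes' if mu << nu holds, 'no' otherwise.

mu << nu means: every nu-null measurable set is also mu-null; equivalently, for every atom x, if nu({x}) = 0 then mu({x}) = 0.
Checking each atom:
  x1: nu = 4 > 0 -> no constraint.
  x2: nu = 3 > 0 -> no constraint.
  x3: nu = 0, mu = 0 -> consistent with mu << nu.
  x4: nu = 2 > 0 -> no constraint.
  x5: nu = 5/3 > 0 -> no constraint.
No atom violates the condition. Therefore mu << nu.

yes


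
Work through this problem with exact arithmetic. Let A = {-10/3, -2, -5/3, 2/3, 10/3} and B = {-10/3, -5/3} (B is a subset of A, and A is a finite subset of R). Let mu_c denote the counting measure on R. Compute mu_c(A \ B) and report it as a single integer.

Counting measure assigns mu_c(E) = |E| (number of elements) when E is finite. For B subset A, A \ B is the set of elements of A not in B, so |A \ B| = |A| - |B|.
|A| = 5, |B| = 2, so mu_c(A \ B) = 5 - 2 = 3.

3


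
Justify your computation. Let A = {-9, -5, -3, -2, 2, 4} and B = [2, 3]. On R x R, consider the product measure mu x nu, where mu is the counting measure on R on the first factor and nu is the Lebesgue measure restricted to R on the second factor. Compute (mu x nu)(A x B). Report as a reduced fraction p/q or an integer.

For a measurable rectangle A x B, the product measure satisfies
  (mu x nu)(A x B) = mu(A) * nu(B).
  mu(A) = 6.
  nu(B) = 1.
  (mu x nu)(A x B) = 6 * 1 = 6.

6


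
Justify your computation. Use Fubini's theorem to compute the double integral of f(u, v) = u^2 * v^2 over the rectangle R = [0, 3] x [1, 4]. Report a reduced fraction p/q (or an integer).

f(u, v) is a tensor product of a function of u and a function of v, and both factors are bounded continuous (hence Lebesgue integrable) on the rectangle, so Fubini's theorem applies:
  integral_R f d(m x m) = (integral_a1^b1 u^2 du) * (integral_a2^b2 v^2 dv).
Inner integral in u: integral_{0}^{3} u^2 du = (3^3 - 0^3)/3
  = 9.
Inner integral in v: integral_{1}^{4} v^2 dv = (4^3 - 1^3)/3
  = 21.
Product: (9) * (21) = 189.

189


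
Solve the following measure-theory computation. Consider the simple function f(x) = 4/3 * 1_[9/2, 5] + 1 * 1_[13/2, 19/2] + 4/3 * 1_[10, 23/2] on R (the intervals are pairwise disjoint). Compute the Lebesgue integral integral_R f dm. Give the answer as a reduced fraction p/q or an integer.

For a simple function f = sum_i c_i * 1_{A_i} with disjoint A_i,
  integral f dm = sum_i c_i * m(A_i).
Lengths of the A_i:
  m(A_1) = 5 - 9/2 = 1/2.
  m(A_2) = 19/2 - 13/2 = 3.
  m(A_3) = 23/2 - 10 = 3/2.
Contributions c_i * m(A_i):
  (4/3) * (1/2) = 2/3.
  (1) * (3) = 3.
  (4/3) * (3/2) = 2.
Total: 2/3 + 3 + 2 = 17/3.

17/3


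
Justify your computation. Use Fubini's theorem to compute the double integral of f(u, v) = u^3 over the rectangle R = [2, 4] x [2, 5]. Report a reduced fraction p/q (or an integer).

f(u, v) is a tensor product of a function of u and a function of v, and both factors are bounded continuous (hence Lebesgue integrable) on the rectangle, so Fubini's theorem applies:
  integral_R f d(m x m) = (integral_a1^b1 u^3 du) * (integral_a2^b2 1 dv).
Inner integral in u: integral_{2}^{4} u^3 du = (4^4 - 2^4)/4
  = 60.
Inner integral in v: integral_{2}^{5} 1 dv = (5^1 - 2^1)/1
  = 3.
Product: (60) * (3) = 180.

180


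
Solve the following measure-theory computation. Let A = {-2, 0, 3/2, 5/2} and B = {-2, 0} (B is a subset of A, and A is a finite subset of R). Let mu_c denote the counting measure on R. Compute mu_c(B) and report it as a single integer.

Counting measure assigns mu_c(E) = |E| (number of elements) when E is finite.
B has 2 element(s), so mu_c(B) = 2.

2


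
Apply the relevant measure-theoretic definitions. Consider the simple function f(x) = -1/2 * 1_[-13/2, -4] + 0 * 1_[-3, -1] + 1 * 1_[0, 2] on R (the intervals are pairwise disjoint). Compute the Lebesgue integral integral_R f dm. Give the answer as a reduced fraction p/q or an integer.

For a simple function f = sum_i c_i * 1_{A_i} with disjoint A_i,
  integral f dm = sum_i c_i * m(A_i).
Lengths of the A_i:
  m(A_1) = -4 - (-13/2) = 5/2.
  m(A_2) = -1 - (-3) = 2.
  m(A_3) = 2 - 0 = 2.
Contributions c_i * m(A_i):
  (-1/2) * (5/2) = -5/4.
  (0) * (2) = 0.
  (1) * (2) = 2.
Total: -5/4 + 0 + 2 = 3/4.

3/4


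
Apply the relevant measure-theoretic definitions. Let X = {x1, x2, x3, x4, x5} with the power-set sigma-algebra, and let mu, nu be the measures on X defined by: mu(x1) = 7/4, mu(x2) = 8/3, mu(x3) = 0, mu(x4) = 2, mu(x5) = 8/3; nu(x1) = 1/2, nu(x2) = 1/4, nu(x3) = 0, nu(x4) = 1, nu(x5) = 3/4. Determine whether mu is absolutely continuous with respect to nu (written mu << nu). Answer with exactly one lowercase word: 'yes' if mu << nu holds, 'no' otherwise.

mu << nu means: every nu-null measurable set is also mu-null; equivalently, for every atom x, if nu({x}) = 0 then mu({x}) = 0.
Checking each atom:
  x1: nu = 1/2 > 0 -> no constraint.
  x2: nu = 1/4 > 0 -> no constraint.
  x3: nu = 0, mu = 0 -> consistent with mu << nu.
  x4: nu = 1 > 0 -> no constraint.
  x5: nu = 3/4 > 0 -> no constraint.
No atom violates the condition. Therefore mu << nu.

yes
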